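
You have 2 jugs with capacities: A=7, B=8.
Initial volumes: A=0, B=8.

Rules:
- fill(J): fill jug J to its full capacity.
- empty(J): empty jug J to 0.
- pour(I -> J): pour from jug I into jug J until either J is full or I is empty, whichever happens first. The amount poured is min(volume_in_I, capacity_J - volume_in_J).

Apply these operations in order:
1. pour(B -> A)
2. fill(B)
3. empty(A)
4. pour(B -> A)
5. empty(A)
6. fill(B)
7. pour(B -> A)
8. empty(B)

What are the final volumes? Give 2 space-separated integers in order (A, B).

Answer: 7 0

Derivation:
Step 1: pour(B -> A) -> (A=7 B=1)
Step 2: fill(B) -> (A=7 B=8)
Step 3: empty(A) -> (A=0 B=8)
Step 4: pour(B -> A) -> (A=7 B=1)
Step 5: empty(A) -> (A=0 B=1)
Step 6: fill(B) -> (A=0 B=8)
Step 7: pour(B -> A) -> (A=7 B=1)
Step 8: empty(B) -> (A=7 B=0)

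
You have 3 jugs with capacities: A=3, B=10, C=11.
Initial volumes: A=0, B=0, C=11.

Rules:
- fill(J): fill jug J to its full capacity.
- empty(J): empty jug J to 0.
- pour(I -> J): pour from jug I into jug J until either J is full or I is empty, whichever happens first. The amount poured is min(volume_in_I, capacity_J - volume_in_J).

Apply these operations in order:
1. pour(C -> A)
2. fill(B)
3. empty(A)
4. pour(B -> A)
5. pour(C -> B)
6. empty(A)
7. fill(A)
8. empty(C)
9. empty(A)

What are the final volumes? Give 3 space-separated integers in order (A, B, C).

Answer: 0 10 0

Derivation:
Step 1: pour(C -> A) -> (A=3 B=0 C=8)
Step 2: fill(B) -> (A=3 B=10 C=8)
Step 3: empty(A) -> (A=0 B=10 C=8)
Step 4: pour(B -> A) -> (A=3 B=7 C=8)
Step 5: pour(C -> B) -> (A=3 B=10 C=5)
Step 6: empty(A) -> (A=0 B=10 C=5)
Step 7: fill(A) -> (A=3 B=10 C=5)
Step 8: empty(C) -> (A=3 B=10 C=0)
Step 9: empty(A) -> (A=0 B=10 C=0)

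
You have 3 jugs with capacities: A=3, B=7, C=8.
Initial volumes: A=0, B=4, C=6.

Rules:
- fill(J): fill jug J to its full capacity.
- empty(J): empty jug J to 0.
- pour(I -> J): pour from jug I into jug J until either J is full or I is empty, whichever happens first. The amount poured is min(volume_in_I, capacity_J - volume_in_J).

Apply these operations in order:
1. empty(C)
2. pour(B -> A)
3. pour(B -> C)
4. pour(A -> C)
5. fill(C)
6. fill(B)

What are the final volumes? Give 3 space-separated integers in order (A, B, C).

Answer: 0 7 8

Derivation:
Step 1: empty(C) -> (A=0 B=4 C=0)
Step 2: pour(B -> A) -> (A=3 B=1 C=0)
Step 3: pour(B -> C) -> (A=3 B=0 C=1)
Step 4: pour(A -> C) -> (A=0 B=0 C=4)
Step 5: fill(C) -> (A=0 B=0 C=8)
Step 6: fill(B) -> (A=0 B=7 C=8)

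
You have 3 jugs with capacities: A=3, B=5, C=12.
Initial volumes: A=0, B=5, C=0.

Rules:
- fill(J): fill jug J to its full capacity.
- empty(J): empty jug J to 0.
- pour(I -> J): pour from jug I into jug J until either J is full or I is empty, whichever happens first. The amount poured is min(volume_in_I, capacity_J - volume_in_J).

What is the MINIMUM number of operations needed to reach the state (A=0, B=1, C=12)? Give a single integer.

Answer: 5

Derivation:
BFS from (A=0, B=5, C=0). One shortest path:
  1. fill(A) -> (A=3 B=5 C=0)
  2. pour(A -> C) -> (A=0 B=5 C=3)
  3. pour(B -> C) -> (A=0 B=0 C=8)
  4. fill(B) -> (A=0 B=5 C=8)
  5. pour(B -> C) -> (A=0 B=1 C=12)
Reached target in 5 moves.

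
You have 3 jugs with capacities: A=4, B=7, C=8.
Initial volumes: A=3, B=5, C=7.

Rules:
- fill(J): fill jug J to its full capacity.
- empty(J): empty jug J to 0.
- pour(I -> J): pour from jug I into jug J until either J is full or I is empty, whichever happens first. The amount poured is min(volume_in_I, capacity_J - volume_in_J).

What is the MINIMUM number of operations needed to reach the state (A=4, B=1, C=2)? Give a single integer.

Answer: 4

Derivation:
BFS from (A=3, B=5, C=7). One shortest path:
  1. pour(A -> C) -> (A=2 B=5 C=8)
  2. empty(C) -> (A=2 B=5 C=0)
  3. pour(A -> C) -> (A=0 B=5 C=2)
  4. pour(B -> A) -> (A=4 B=1 C=2)
Reached target in 4 moves.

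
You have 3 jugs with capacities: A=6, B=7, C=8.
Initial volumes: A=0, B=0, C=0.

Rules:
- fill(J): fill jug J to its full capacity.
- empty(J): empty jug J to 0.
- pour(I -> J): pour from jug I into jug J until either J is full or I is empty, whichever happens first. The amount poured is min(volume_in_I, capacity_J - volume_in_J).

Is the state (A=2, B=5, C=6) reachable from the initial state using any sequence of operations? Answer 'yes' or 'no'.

BFS explored all 294 reachable states.
Reachable set includes: (0,0,0), (0,0,1), (0,0,2), (0,0,3), (0,0,4), (0,0,5), (0,0,6), (0,0,7), (0,0,8), (0,1,0), (0,1,1), (0,1,2) ...
Target (A=2, B=5, C=6) not in reachable set → no.

Answer: no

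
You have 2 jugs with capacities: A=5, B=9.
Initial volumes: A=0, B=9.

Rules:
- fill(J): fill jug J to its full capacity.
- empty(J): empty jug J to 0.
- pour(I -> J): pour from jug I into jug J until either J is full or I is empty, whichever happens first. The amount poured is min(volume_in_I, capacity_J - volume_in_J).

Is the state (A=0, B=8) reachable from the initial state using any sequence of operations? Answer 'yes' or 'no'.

BFS from (A=0, B=9):
  1. pour(B -> A) -> (A=5 B=4)
  2. empty(A) -> (A=0 B=4)
  3. pour(B -> A) -> (A=4 B=0)
  4. fill(B) -> (A=4 B=9)
  5. pour(B -> A) -> (A=5 B=8)
  6. empty(A) -> (A=0 B=8)
Target reached → yes.

Answer: yes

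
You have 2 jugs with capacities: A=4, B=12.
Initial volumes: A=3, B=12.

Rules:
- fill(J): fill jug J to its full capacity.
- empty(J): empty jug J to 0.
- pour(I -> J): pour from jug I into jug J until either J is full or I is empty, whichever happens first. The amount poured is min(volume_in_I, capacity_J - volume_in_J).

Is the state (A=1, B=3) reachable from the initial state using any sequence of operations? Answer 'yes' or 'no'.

Answer: no

Derivation:
BFS explored all 16 reachable states.
Reachable set includes: (0,0), (0,3), (0,4), (0,7), (0,8), (0,11), (0,12), (3,0), (3,12), (4,0), (4,3), (4,4) ...
Target (A=1, B=3) not in reachable set → no.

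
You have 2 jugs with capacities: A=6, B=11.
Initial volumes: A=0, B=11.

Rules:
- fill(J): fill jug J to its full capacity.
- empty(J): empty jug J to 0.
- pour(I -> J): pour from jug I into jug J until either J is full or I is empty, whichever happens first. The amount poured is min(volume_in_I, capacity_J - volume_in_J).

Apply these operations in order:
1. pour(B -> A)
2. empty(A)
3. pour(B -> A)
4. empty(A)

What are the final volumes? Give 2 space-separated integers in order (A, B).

Step 1: pour(B -> A) -> (A=6 B=5)
Step 2: empty(A) -> (A=0 B=5)
Step 3: pour(B -> A) -> (A=5 B=0)
Step 4: empty(A) -> (A=0 B=0)

Answer: 0 0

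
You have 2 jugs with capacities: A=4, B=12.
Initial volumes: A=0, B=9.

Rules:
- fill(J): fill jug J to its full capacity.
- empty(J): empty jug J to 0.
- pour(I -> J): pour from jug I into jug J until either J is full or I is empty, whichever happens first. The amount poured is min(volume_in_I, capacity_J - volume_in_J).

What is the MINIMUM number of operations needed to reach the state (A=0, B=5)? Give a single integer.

BFS from (A=0, B=9). One shortest path:
  1. pour(B -> A) -> (A=4 B=5)
  2. empty(A) -> (A=0 B=5)
Reached target in 2 moves.

Answer: 2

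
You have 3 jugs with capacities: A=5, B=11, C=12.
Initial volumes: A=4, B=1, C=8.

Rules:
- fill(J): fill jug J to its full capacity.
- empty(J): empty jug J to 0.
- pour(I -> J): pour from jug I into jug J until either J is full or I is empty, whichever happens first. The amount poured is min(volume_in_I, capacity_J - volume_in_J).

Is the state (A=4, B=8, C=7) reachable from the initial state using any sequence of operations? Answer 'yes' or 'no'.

BFS explored all 497 reachable states.
Reachable set includes: (0,0,0), (0,0,1), (0,0,2), (0,0,3), (0,0,4), (0,0,5), (0,0,6), (0,0,7), (0,0,8), (0,0,9), (0,0,10), (0,0,11) ...
Target (A=4, B=8, C=7) not in reachable set → no.

Answer: no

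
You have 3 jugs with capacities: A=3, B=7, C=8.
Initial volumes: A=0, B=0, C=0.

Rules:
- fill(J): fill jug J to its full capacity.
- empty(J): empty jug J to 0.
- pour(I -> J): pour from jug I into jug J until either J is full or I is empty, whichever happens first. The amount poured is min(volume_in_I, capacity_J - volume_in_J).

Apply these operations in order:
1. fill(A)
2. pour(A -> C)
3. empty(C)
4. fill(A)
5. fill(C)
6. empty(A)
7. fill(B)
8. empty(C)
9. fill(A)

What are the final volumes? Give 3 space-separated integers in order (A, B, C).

Step 1: fill(A) -> (A=3 B=0 C=0)
Step 2: pour(A -> C) -> (A=0 B=0 C=3)
Step 3: empty(C) -> (A=0 B=0 C=0)
Step 4: fill(A) -> (A=3 B=0 C=0)
Step 5: fill(C) -> (A=3 B=0 C=8)
Step 6: empty(A) -> (A=0 B=0 C=8)
Step 7: fill(B) -> (A=0 B=7 C=8)
Step 8: empty(C) -> (A=0 B=7 C=0)
Step 9: fill(A) -> (A=3 B=7 C=0)

Answer: 3 7 0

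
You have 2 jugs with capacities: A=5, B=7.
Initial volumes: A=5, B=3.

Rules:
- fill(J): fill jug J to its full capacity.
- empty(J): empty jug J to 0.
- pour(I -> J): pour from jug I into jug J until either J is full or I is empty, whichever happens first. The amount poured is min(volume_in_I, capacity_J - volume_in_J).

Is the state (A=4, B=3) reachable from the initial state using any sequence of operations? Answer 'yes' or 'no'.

BFS explored all 24 reachable states.
Reachable set includes: (0,0), (0,1), (0,2), (0,3), (0,4), (0,5), (0,6), (0,7), (1,0), (1,7), (2,0), (2,7) ...
Target (A=4, B=3) not in reachable set → no.

Answer: no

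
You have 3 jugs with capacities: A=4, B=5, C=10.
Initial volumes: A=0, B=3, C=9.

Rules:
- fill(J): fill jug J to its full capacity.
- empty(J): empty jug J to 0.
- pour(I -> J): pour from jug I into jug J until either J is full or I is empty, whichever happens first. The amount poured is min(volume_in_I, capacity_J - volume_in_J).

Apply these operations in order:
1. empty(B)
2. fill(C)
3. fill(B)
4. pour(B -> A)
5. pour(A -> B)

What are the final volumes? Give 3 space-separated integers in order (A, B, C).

Step 1: empty(B) -> (A=0 B=0 C=9)
Step 2: fill(C) -> (A=0 B=0 C=10)
Step 3: fill(B) -> (A=0 B=5 C=10)
Step 4: pour(B -> A) -> (A=4 B=1 C=10)
Step 5: pour(A -> B) -> (A=0 B=5 C=10)

Answer: 0 5 10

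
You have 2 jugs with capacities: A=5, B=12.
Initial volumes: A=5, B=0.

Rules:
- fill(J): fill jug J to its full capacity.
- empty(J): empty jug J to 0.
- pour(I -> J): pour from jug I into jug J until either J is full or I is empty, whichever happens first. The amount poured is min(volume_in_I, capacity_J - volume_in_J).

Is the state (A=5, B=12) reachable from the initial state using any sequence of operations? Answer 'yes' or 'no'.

BFS from (A=5, B=0):
  1. fill(B) -> (A=5 B=12)
Target reached → yes.

Answer: yes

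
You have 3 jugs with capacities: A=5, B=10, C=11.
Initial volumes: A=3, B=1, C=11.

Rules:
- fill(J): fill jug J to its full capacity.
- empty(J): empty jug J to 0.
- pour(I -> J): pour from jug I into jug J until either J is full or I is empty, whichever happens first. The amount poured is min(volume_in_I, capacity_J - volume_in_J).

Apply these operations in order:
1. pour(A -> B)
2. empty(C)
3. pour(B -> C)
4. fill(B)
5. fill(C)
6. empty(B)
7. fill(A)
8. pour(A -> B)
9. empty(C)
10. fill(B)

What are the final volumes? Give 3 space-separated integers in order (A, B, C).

Step 1: pour(A -> B) -> (A=0 B=4 C=11)
Step 2: empty(C) -> (A=0 B=4 C=0)
Step 3: pour(B -> C) -> (A=0 B=0 C=4)
Step 4: fill(B) -> (A=0 B=10 C=4)
Step 5: fill(C) -> (A=0 B=10 C=11)
Step 6: empty(B) -> (A=0 B=0 C=11)
Step 7: fill(A) -> (A=5 B=0 C=11)
Step 8: pour(A -> B) -> (A=0 B=5 C=11)
Step 9: empty(C) -> (A=0 B=5 C=0)
Step 10: fill(B) -> (A=0 B=10 C=0)

Answer: 0 10 0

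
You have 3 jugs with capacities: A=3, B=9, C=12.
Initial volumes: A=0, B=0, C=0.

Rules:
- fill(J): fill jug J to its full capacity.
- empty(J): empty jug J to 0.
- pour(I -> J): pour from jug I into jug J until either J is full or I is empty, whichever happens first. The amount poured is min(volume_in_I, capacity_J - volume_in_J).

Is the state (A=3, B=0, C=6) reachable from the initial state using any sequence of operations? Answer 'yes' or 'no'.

BFS from (A=0, B=0, C=0):
  1. fill(B) -> (A=0 B=9 C=0)
  2. pour(B -> A) -> (A=3 B=6 C=0)
  3. pour(B -> C) -> (A=3 B=0 C=6)
Target reached → yes.

Answer: yes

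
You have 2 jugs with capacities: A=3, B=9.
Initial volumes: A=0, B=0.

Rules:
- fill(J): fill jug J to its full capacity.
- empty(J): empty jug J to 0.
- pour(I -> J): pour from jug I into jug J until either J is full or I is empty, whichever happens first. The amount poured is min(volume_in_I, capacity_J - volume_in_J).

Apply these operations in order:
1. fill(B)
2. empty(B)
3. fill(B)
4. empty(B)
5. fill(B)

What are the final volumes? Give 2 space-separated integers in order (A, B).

Answer: 0 9

Derivation:
Step 1: fill(B) -> (A=0 B=9)
Step 2: empty(B) -> (A=0 B=0)
Step 3: fill(B) -> (A=0 B=9)
Step 4: empty(B) -> (A=0 B=0)
Step 5: fill(B) -> (A=0 B=9)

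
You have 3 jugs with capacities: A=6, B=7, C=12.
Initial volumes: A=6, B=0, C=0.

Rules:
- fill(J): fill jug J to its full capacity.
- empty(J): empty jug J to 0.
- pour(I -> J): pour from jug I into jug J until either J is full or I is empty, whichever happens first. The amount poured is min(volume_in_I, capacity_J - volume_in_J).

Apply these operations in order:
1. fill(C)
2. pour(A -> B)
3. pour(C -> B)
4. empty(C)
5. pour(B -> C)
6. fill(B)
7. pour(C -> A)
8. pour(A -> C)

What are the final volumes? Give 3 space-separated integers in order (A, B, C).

Answer: 0 7 7

Derivation:
Step 1: fill(C) -> (A=6 B=0 C=12)
Step 2: pour(A -> B) -> (A=0 B=6 C=12)
Step 3: pour(C -> B) -> (A=0 B=7 C=11)
Step 4: empty(C) -> (A=0 B=7 C=0)
Step 5: pour(B -> C) -> (A=0 B=0 C=7)
Step 6: fill(B) -> (A=0 B=7 C=7)
Step 7: pour(C -> A) -> (A=6 B=7 C=1)
Step 8: pour(A -> C) -> (A=0 B=7 C=7)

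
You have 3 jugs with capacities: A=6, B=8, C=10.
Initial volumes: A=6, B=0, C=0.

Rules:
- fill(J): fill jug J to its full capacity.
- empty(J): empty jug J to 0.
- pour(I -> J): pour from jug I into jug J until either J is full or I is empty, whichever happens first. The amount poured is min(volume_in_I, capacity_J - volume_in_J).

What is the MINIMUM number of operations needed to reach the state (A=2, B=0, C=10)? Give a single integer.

Answer: 3

Derivation:
BFS from (A=6, B=0, C=0). One shortest path:
  1. pour(A -> C) -> (A=0 B=0 C=6)
  2. fill(A) -> (A=6 B=0 C=6)
  3. pour(A -> C) -> (A=2 B=0 C=10)
Reached target in 3 moves.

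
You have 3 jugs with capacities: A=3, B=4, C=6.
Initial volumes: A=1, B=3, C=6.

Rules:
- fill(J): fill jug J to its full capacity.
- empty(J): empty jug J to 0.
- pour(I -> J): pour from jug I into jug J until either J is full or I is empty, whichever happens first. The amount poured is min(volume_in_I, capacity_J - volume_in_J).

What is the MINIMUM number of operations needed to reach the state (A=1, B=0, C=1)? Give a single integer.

BFS from (A=1, B=3, C=6). One shortest path:
  1. pour(C -> B) -> (A=1 B=4 C=5)
  2. empty(B) -> (A=1 B=0 C=5)
  3. pour(C -> B) -> (A=1 B=4 C=1)
  4. empty(B) -> (A=1 B=0 C=1)
Reached target in 4 moves.

Answer: 4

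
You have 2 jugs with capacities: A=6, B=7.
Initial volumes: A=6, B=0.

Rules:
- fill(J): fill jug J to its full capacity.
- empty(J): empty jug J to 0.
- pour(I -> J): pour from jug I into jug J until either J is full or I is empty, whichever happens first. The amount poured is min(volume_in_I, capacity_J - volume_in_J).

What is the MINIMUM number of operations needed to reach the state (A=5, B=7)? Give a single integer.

BFS from (A=6, B=0). One shortest path:
  1. pour(A -> B) -> (A=0 B=6)
  2. fill(A) -> (A=6 B=6)
  3. pour(A -> B) -> (A=5 B=7)
Reached target in 3 moves.

Answer: 3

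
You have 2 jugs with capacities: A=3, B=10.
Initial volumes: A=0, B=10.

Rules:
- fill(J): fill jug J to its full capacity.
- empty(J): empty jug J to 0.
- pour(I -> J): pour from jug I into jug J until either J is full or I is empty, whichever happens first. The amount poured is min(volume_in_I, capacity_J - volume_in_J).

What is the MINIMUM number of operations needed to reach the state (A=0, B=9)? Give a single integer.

Answer: 7

Derivation:
BFS from (A=0, B=10). One shortest path:
  1. fill(A) -> (A=3 B=10)
  2. empty(B) -> (A=3 B=0)
  3. pour(A -> B) -> (A=0 B=3)
  4. fill(A) -> (A=3 B=3)
  5. pour(A -> B) -> (A=0 B=6)
  6. fill(A) -> (A=3 B=6)
  7. pour(A -> B) -> (A=0 B=9)
Reached target in 7 moves.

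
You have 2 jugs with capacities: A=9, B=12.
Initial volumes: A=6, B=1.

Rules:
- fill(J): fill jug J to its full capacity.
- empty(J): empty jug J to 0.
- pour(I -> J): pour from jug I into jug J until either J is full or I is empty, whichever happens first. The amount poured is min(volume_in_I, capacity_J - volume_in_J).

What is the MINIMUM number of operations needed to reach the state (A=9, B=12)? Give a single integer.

BFS from (A=6, B=1). One shortest path:
  1. fill(A) -> (A=9 B=1)
  2. fill(B) -> (A=9 B=12)
Reached target in 2 moves.

Answer: 2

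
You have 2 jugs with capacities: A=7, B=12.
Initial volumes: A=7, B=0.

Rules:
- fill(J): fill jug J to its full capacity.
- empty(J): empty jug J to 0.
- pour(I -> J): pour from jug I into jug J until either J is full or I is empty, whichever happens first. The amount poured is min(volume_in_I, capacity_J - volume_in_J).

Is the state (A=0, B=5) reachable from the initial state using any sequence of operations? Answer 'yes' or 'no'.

BFS from (A=7, B=0):
  1. empty(A) -> (A=0 B=0)
  2. fill(B) -> (A=0 B=12)
  3. pour(B -> A) -> (A=7 B=5)
  4. empty(A) -> (A=0 B=5)
Target reached → yes.

Answer: yes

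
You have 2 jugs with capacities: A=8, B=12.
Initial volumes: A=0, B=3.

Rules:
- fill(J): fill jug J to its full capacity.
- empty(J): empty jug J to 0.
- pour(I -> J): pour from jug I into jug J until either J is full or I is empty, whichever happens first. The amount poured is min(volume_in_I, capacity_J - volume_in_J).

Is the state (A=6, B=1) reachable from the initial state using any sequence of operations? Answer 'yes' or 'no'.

Answer: no

Derivation:
BFS explored all 20 reachable states.
Reachable set includes: (0,0), (0,3), (0,4), (0,7), (0,8), (0,11), (0,12), (3,0), (3,12), (4,0), (4,12), (7,0) ...
Target (A=6, B=1) not in reachable set → no.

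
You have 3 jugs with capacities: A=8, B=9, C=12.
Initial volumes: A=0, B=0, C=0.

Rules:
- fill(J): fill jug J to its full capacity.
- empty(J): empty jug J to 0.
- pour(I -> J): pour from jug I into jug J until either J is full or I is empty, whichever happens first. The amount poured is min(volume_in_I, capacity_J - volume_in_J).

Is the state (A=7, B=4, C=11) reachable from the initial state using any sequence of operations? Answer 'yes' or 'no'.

Answer: no

Derivation:
BFS explored all 554 reachable states.
Reachable set includes: (0,0,0), (0,0,1), (0,0,2), (0,0,3), (0,0,4), (0,0,5), (0,0,6), (0,0,7), (0,0,8), (0,0,9), (0,0,10), (0,0,11) ...
Target (A=7, B=4, C=11) not in reachable set → no.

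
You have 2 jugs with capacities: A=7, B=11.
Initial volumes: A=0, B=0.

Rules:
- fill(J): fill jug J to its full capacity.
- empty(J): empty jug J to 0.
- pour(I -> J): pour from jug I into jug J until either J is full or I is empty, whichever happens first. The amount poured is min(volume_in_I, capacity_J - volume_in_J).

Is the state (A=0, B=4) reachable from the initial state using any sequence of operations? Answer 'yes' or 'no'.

Answer: yes

Derivation:
BFS from (A=0, B=0):
  1. fill(B) -> (A=0 B=11)
  2. pour(B -> A) -> (A=7 B=4)
  3. empty(A) -> (A=0 B=4)
Target reached → yes.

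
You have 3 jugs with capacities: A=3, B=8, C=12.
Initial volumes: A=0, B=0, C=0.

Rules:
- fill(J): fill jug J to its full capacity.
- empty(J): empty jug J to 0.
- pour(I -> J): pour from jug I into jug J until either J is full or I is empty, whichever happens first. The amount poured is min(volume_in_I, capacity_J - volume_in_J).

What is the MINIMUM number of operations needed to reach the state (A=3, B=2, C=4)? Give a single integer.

BFS from (A=0, B=0, C=0). One shortest path:
  1. fill(C) -> (A=0 B=0 C=12)
  2. pour(C -> B) -> (A=0 B=8 C=4)
  3. pour(B -> A) -> (A=3 B=5 C=4)
  4. empty(A) -> (A=0 B=5 C=4)
  5. pour(B -> A) -> (A=3 B=2 C=4)
Reached target in 5 moves.

Answer: 5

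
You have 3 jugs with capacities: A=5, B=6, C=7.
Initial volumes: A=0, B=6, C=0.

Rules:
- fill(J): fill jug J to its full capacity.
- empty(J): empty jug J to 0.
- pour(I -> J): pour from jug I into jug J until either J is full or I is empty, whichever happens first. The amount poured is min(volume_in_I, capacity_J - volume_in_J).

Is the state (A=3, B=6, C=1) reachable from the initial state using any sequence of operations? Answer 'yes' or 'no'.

Answer: yes

Derivation:
BFS from (A=0, B=6, C=0):
  1. fill(A) -> (A=5 B=6 C=0)
  2. empty(B) -> (A=5 B=0 C=0)
  3. pour(A -> C) -> (A=0 B=0 C=5)
  4. fill(A) -> (A=5 B=0 C=5)
  5. pour(A -> C) -> (A=3 B=0 C=7)
  6. pour(C -> B) -> (A=3 B=6 C=1)
Target reached → yes.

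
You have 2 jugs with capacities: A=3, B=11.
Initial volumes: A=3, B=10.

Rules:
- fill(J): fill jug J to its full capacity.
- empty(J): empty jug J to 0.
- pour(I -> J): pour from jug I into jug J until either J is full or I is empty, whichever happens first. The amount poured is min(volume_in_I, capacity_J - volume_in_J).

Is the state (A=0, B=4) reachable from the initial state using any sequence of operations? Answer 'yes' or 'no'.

BFS from (A=3, B=10):
  1. empty(A) -> (A=0 B=10)
  2. pour(B -> A) -> (A=3 B=7)
  3. empty(A) -> (A=0 B=7)
  4. pour(B -> A) -> (A=3 B=4)
  5. empty(A) -> (A=0 B=4)
Target reached → yes.

Answer: yes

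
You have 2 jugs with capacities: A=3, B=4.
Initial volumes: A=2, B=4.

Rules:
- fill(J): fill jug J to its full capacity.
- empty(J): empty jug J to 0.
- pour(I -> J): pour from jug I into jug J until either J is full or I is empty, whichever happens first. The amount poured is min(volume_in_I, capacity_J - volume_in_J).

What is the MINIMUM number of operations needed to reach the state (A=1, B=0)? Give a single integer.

Answer: 4

Derivation:
BFS from (A=2, B=4). One shortest path:
  1. empty(A) -> (A=0 B=4)
  2. pour(B -> A) -> (A=3 B=1)
  3. empty(A) -> (A=0 B=1)
  4. pour(B -> A) -> (A=1 B=0)
Reached target in 4 moves.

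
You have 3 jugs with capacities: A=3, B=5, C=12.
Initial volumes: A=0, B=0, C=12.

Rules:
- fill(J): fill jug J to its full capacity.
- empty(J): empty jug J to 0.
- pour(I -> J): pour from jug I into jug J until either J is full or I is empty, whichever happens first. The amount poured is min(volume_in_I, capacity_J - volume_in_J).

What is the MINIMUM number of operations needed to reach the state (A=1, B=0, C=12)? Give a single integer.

Answer: 5

Derivation:
BFS from (A=0, B=0, C=12). One shortest path:
  1. fill(A) -> (A=3 B=0 C=12)
  2. pour(A -> B) -> (A=0 B=3 C=12)
  3. fill(A) -> (A=3 B=3 C=12)
  4. pour(A -> B) -> (A=1 B=5 C=12)
  5. empty(B) -> (A=1 B=0 C=12)
Reached target in 5 moves.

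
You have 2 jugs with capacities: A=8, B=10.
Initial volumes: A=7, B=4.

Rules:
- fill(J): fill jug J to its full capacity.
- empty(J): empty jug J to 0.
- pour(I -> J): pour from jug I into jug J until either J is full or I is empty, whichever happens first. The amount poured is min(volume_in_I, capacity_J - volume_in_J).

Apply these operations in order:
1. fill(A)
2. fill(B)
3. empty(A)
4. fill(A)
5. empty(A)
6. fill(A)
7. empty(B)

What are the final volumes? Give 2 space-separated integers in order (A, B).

Answer: 8 0

Derivation:
Step 1: fill(A) -> (A=8 B=4)
Step 2: fill(B) -> (A=8 B=10)
Step 3: empty(A) -> (A=0 B=10)
Step 4: fill(A) -> (A=8 B=10)
Step 5: empty(A) -> (A=0 B=10)
Step 6: fill(A) -> (A=8 B=10)
Step 7: empty(B) -> (A=8 B=0)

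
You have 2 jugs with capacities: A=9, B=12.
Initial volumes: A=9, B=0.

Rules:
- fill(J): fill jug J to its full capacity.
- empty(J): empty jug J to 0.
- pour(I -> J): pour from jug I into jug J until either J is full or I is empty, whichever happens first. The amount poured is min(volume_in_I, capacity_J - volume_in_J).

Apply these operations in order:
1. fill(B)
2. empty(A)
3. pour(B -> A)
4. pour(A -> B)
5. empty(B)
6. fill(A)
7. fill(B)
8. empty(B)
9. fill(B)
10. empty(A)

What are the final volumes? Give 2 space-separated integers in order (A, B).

Answer: 0 12

Derivation:
Step 1: fill(B) -> (A=9 B=12)
Step 2: empty(A) -> (A=0 B=12)
Step 3: pour(B -> A) -> (A=9 B=3)
Step 4: pour(A -> B) -> (A=0 B=12)
Step 5: empty(B) -> (A=0 B=0)
Step 6: fill(A) -> (A=9 B=0)
Step 7: fill(B) -> (A=9 B=12)
Step 8: empty(B) -> (A=9 B=0)
Step 9: fill(B) -> (A=9 B=12)
Step 10: empty(A) -> (A=0 B=12)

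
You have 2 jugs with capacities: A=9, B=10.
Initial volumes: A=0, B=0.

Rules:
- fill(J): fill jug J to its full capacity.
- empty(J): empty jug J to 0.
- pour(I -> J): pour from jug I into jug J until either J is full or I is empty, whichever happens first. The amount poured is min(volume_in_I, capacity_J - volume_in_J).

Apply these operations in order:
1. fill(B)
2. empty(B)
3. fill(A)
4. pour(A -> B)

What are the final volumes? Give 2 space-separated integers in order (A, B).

Answer: 0 9

Derivation:
Step 1: fill(B) -> (A=0 B=10)
Step 2: empty(B) -> (A=0 B=0)
Step 3: fill(A) -> (A=9 B=0)
Step 4: pour(A -> B) -> (A=0 B=9)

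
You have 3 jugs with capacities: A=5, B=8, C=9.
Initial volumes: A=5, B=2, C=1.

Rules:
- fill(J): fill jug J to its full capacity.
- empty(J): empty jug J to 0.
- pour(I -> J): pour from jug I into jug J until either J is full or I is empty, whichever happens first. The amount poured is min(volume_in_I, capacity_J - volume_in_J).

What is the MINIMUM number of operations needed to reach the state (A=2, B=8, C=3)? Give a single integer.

BFS from (A=5, B=2, C=1). One shortest path:
  1. pour(A -> C) -> (A=0 B=2 C=6)
  2. fill(A) -> (A=5 B=2 C=6)
  3. pour(A -> C) -> (A=2 B=2 C=9)
  4. pour(C -> B) -> (A=2 B=8 C=3)
Reached target in 4 moves.

Answer: 4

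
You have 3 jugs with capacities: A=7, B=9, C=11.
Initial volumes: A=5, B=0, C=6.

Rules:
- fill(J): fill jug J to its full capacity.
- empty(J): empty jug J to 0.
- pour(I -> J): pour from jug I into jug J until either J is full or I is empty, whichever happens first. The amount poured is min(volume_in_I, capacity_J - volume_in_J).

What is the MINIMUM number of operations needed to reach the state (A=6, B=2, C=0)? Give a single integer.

Answer: 5

Derivation:
BFS from (A=5, B=0, C=6). One shortest path:
  1. empty(A) -> (A=0 B=0 C=6)
  2. fill(B) -> (A=0 B=9 C=6)
  3. pour(B -> A) -> (A=7 B=2 C=6)
  4. empty(A) -> (A=0 B=2 C=6)
  5. pour(C -> A) -> (A=6 B=2 C=0)
Reached target in 5 moves.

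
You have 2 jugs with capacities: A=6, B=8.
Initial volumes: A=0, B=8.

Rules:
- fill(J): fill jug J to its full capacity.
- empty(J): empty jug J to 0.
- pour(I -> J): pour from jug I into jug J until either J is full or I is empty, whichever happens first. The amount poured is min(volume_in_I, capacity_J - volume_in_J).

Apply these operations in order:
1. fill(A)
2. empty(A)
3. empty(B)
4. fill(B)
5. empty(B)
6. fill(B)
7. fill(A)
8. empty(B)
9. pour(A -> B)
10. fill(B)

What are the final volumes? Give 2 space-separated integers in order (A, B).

Answer: 0 8

Derivation:
Step 1: fill(A) -> (A=6 B=8)
Step 2: empty(A) -> (A=0 B=8)
Step 3: empty(B) -> (A=0 B=0)
Step 4: fill(B) -> (A=0 B=8)
Step 5: empty(B) -> (A=0 B=0)
Step 6: fill(B) -> (A=0 B=8)
Step 7: fill(A) -> (A=6 B=8)
Step 8: empty(B) -> (A=6 B=0)
Step 9: pour(A -> B) -> (A=0 B=6)
Step 10: fill(B) -> (A=0 B=8)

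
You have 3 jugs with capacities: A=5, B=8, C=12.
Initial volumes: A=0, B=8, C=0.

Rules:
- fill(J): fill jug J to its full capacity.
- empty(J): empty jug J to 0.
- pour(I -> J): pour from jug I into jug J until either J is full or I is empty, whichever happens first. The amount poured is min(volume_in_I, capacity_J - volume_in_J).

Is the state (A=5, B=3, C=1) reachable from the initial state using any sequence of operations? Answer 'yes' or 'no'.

BFS from (A=0, B=8, C=0):
  1. fill(A) -> (A=5 B=8 C=0)
  2. pour(A -> C) -> (A=0 B=8 C=5)
  3. pour(B -> C) -> (A=0 B=1 C=12)
  4. empty(C) -> (A=0 B=1 C=0)
  5. pour(B -> C) -> (A=0 B=0 C=1)
  6. fill(B) -> (A=0 B=8 C=1)
  7. pour(B -> A) -> (A=5 B=3 C=1)
Target reached → yes.

Answer: yes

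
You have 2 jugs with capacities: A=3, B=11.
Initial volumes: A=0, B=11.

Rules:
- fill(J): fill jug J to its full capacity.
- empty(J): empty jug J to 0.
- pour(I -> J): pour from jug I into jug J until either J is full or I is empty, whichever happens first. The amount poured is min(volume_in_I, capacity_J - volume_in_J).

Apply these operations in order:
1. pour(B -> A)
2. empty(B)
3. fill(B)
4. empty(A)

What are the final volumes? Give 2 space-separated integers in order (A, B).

Step 1: pour(B -> A) -> (A=3 B=8)
Step 2: empty(B) -> (A=3 B=0)
Step 3: fill(B) -> (A=3 B=11)
Step 4: empty(A) -> (A=0 B=11)

Answer: 0 11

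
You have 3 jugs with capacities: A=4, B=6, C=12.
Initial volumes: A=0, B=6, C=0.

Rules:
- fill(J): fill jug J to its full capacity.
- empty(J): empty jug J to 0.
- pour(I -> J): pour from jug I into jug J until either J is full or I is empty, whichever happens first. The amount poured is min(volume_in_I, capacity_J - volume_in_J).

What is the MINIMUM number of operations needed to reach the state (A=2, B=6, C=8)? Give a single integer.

Answer: 6

Derivation:
BFS from (A=0, B=6, C=0). One shortest path:
  1. fill(A) -> (A=4 B=6 C=0)
  2. empty(B) -> (A=4 B=0 C=0)
  3. fill(C) -> (A=4 B=0 C=12)
  4. pour(A -> B) -> (A=0 B=4 C=12)
  5. pour(C -> A) -> (A=4 B=4 C=8)
  6. pour(A -> B) -> (A=2 B=6 C=8)
Reached target in 6 moves.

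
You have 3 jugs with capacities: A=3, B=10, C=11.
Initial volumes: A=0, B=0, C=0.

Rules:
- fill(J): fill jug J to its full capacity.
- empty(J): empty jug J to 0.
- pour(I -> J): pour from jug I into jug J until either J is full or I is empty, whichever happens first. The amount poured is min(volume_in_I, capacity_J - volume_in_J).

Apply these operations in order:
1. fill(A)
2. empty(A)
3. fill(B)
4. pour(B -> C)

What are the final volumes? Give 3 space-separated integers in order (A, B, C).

Answer: 0 0 10

Derivation:
Step 1: fill(A) -> (A=3 B=0 C=0)
Step 2: empty(A) -> (A=0 B=0 C=0)
Step 3: fill(B) -> (A=0 B=10 C=0)
Step 4: pour(B -> C) -> (A=0 B=0 C=10)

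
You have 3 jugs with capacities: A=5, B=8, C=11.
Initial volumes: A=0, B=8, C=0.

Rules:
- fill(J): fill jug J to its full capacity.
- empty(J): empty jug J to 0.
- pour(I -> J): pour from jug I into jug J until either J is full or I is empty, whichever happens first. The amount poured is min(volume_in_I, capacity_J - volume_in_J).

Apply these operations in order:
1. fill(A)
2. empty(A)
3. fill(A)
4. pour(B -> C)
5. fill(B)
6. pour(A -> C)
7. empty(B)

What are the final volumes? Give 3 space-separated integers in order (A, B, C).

Step 1: fill(A) -> (A=5 B=8 C=0)
Step 2: empty(A) -> (A=0 B=8 C=0)
Step 3: fill(A) -> (A=5 B=8 C=0)
Step 4: pour(B -> C) -> (A=5 B=0 C=8)
Step 5: fill(B) -> (A=5 B=8 C=8)
Step 6: pour(A -> C) -> (A=2 B=8 C=11)
Step 7: empty(B) -> (A=2 B=0 C=11)

Answer: 2 0 11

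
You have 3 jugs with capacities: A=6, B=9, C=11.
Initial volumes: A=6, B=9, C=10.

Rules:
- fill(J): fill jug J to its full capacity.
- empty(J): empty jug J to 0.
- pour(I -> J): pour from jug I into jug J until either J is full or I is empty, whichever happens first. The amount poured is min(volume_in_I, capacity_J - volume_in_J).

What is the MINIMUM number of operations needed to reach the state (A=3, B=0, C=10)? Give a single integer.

BFS from (A=6, B=9, C=10). One shortest path:
  1. empty(A) -> (A=0 B=9 C=10)
  2. pour(B -> A) -> (A=6 B=3 C=10)
  3. empty(A) -> (A=0 B=3 C=10)
  4. pour(B -> A) -> (A=3 B=0 C=10)
Reached target in 4 moves.

Answer: 4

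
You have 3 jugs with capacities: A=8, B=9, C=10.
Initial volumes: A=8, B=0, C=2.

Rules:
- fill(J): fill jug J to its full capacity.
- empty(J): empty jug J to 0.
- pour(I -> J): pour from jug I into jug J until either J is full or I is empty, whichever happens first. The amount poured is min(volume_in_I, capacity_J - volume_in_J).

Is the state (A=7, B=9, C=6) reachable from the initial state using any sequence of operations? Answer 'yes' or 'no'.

BFS from (A=8, B=0, C=2):
  1. empty(A) -> (A=0 B=0 C=2)
  2. pour(C -> A) -> (A=2 B=0 C=0)
  3. fill(C) -> (A=2 B=0 C=10)
  4. pour(C -> A) -> (A=8 B=0 C=4)
  5. pour(A -> B) -> (A=0 B=8 C=4)
  6. pour(C -> A) -> (A=4 B=8 C=0)
  7. fill(C) -> (A=4 B=8 C=10)
  8. pour(C -> A) -> (A=8 B=8 C=6)
  9. pour(A -> B) -> (A=7 B=9 C=6)
Target reached → yes.

Answer: yes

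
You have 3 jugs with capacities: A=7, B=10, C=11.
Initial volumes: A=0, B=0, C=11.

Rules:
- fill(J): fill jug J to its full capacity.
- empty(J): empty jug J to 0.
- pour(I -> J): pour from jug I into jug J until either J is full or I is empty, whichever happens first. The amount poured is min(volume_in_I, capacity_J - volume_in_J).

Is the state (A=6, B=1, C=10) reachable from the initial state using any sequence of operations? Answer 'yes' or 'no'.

BFS explored all 516 reachable states.
Reachable set includes: (0,0,0), (0,0,1), (0,0,2), (0,0,3), (0,0,4), (0,0,5), (0,0,6), (0,0,7), (0,0,8), (0,0,9), (0,0,10), (0,0,11) ...
Target (A=6, B=1, C=10) not in reachable set → no.

Answer: no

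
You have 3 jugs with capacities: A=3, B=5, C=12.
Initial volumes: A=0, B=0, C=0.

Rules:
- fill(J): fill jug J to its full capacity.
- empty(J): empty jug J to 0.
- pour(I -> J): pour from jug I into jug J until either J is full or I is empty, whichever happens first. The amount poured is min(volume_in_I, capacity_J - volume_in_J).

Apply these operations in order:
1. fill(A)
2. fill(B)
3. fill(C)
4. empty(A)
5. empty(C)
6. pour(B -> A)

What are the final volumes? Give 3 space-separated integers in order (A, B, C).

Step 1: fill(A) -> (A=3 B=0 C=0)
Step 2: fill(B) -> (A=3 B=5 C=0)
Step 3: fill(C) -> (A=3 B=5 C=12)
Step 4: empty(A) -> (A=0 B=5 C=12)
Step 5: empty(C) -> (A=0 B=5 C=0)
Step 6: pour(B -> A) -> (A=3 B=2 C=0)

Answer: 3 2 0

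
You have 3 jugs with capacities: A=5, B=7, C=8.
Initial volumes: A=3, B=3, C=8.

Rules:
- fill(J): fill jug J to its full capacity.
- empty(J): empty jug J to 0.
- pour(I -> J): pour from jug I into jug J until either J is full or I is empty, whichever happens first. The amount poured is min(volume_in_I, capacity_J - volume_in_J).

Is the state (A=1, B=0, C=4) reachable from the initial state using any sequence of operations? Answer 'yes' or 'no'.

BFS from (A=3, B=3, C=8):
  1. pour(C -> B) -> (A=3 B=7 C=4)
  2. empty(B) -> (A=3 B=0 C=4)
  3. pour(A -> B) -> (A=0 B=3 C=4)
  4. fill(A) -> (A=5 B=3 C=4)
  5. pour(A -> B) -> (A=1 B=7 C=4)
  6. empty(B) -> (A=1 B=0 C=4)
Target reached → yes.

Answer: yes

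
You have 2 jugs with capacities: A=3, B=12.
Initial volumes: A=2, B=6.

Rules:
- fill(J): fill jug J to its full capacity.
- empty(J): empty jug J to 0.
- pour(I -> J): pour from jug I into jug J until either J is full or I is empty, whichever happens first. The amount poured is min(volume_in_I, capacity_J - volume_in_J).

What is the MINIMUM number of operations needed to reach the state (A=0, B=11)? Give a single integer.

BFS from (A=2, B=6). One shortest path:
  1. fill(B) -> (A=2 B=12)
  2. pour(B -> A) -> (A=3 B=11)
  3. empty(A) -> (A=0 B=11)
Reached target in 3 moves.

Answer: 3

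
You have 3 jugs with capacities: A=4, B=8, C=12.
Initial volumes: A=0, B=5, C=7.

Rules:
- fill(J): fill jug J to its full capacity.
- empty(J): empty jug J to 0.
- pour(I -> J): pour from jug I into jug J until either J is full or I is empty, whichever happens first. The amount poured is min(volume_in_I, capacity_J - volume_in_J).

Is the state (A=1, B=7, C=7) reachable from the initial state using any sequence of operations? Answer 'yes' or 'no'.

Answer: no

Derivation:
BFS explored all 156 reachable states.
Reachable set includes: (0,0,0), (0,0,1), (0,0,3), (0,0,4), (0,0,5), (0,0,7), (0,0,8), (0,0,9), (0,0,11), (0,0,12), (0,1,0), (0,1,3) ...
Target (A=1, B=7, C=7) not in reachable set → no.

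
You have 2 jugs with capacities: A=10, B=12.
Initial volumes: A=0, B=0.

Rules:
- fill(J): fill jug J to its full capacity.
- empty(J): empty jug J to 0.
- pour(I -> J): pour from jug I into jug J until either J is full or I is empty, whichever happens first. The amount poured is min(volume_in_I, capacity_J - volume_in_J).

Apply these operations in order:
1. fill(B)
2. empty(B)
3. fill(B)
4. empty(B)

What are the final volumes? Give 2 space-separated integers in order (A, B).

Answer: 0 0

Derivation:
Step 1: fill(B) -> (A=0 B=12)
Step 2: empty(B) -> (A=0 B=0)
Step 3: fill(B) -> (A=0 B=12)
Step 4: empty(B) -> (A=0 B=0)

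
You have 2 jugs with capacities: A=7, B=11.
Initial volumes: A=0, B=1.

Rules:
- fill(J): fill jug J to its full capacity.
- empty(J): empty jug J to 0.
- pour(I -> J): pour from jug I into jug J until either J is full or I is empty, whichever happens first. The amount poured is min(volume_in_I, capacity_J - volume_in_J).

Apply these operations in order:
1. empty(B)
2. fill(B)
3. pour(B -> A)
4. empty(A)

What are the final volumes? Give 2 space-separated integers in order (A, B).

Step 1: empty(B) -> (A=0 B=0)
Step 2: fill(B) -> (A=0 B=11)
Step 3: pour(B -> A) -> (A=7 B=4)
Step 4: empty(A) -> (A=0 B=4)

Answer: 0 4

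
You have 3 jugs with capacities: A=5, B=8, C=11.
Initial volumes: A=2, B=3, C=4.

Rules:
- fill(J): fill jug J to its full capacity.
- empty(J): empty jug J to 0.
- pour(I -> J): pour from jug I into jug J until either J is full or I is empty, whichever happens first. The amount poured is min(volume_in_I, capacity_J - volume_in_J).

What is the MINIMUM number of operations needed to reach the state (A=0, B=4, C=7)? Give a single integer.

BFS from (A=2, B=3, C=4). One shortest path:
  1. empty(B) -> (A=2 B=0 C=4)
  2. pour(C -> B) -> (A=2 B=4 C=0)
  3. pour(A -> C) -> (A=0 B=4 C=2)
  4. fill(A) -> (A=5 B=4 C=2)
  5. pour(A -> C) -> (A=0 B=4 C=7)
Reached target in 5 moves.

Answer: 5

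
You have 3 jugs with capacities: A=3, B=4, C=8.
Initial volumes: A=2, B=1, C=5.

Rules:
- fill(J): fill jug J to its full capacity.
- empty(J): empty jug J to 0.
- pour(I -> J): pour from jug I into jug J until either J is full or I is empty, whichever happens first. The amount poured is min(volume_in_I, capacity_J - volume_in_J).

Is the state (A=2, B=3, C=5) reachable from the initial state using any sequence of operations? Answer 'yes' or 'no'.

Answer: no

Derivation:
BFS explored all 139 reachable states.
Reachable set includes: (0,0,0), (0,0,1), (0,0,2), (0,0,3), (0,0,4), (0,0,5), (0,0,6), (0,0,7), (0,0,8), (0,1,0), (0,1,1), (0,1,2) ...
Target (A=2, B=3, C=5) not in reachable set → no.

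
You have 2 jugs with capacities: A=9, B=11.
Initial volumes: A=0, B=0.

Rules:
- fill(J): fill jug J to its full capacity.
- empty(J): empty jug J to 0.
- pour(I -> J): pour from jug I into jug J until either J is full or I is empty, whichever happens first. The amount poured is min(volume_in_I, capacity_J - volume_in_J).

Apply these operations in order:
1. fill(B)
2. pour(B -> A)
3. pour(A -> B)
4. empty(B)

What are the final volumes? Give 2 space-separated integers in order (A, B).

Step 1: fill(B) -> (A=0 B=11)
Step 2: pour(B -> A) -> (A=9 B=2)
Step 3: pour(A -> B) -> (A=0 B=11)
Step 4: empty(B) -> (A=0 B=0)

Answer: 0 0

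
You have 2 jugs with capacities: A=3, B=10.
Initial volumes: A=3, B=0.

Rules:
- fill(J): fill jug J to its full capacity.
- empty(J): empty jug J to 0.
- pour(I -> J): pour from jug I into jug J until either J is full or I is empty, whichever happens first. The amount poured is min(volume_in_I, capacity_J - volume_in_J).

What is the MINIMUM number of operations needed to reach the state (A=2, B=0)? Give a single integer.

BFS from (A=3, B=0). One shortest path:
  1. pour(A -> B) -> (A=0 B=3)
  2. fill(A) -> (A=3 B=3)
  3. pour(A -> B) -> (A=0 B=6)
  4. fill(A) -> (A=3 B=6)
  5. pour(A -> B) -> (A=0 B=9)
  6. fill(A) -> (A=3 B=9)
  7. pour(A -> B) -> (A=2 B=10)
  8. empty(B) -> (A=2 B=0)
Reached target in 8 moves.

Answer: 8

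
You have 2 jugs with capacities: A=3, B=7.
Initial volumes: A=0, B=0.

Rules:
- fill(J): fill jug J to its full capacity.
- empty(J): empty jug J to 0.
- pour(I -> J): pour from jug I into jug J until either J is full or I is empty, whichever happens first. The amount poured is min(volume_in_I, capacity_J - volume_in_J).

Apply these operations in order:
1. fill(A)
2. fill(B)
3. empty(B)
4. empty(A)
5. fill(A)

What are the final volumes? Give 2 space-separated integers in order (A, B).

Step 1: fill(A) -> (A=3 B=0)
Step 2: fill(B) -> (A=3 B=7)
Step 3: empty(B) -> (A=3 B=0)
Step 4: empty(A) -> (A=0 B=0)
Step 5: fill(A) -> (A=3 B=0)

Answer: 3 0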